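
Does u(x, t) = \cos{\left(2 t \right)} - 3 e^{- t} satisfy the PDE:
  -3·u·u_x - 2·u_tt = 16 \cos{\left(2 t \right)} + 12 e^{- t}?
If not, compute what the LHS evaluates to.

Evaluate each term of the left-hand side for u = \cos{\left(2 t \right)} - 3 e^{- t}.
Derivatives:
  u_x = 0
  u_tt = - 4 \cos{\left(2 t \right)} - 3 e^{- t}
Terms:
  -3·u·u_x = 0
  -2·u_tt = 8 \cos{\left(2 t \right)} + 6 e^{- t}
Sum: LHS = 8 \cos{\left(2 t \right)} + 6 e^{- t}
Given right-hand side: 16 \cos{\left(2 t \right)} + 12 e^{- t}. Difference LHS − RHS = - 8 \cos{\left(2 t \right)} - 6 e^{- t} ≠ 0, so u is not a solution.

Answer: No, the LHS evaluates to 8 \cos{\left(2 t \right)} + 6 e^{- t}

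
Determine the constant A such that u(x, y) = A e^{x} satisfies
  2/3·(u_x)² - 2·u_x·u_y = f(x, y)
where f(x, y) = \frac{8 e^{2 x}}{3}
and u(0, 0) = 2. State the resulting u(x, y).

Substitute the ansatz u = A e^{x} into the left-hand side.
Derivatives of the ansatz:
  u_x = A e^{x}
  u_y = 0
Term by term:
  2/3·(u_x)² = \frac{2 A^{2} e^{2 x}}{3}
  -2·u_x·u_y = 0
So the left-hand side equals
  \frac{2 A^{2} e^{2 x}}{3}
This must equal f(x, y) = \frac{8 e^{2 x}}{3} identically.
Matching coefficients of the independent functions:
  [e^{2 x}]:  \frac{2 A^{2}}{3} = \frac{8}{3}
These equations allow (A) = (-2) or (2).
Impose the point condition(s):
  u(0, 0) = 2  ⟹  A = 2
Only A = 2 satisfies everything.
Hence u(x, y) = 2 e^{x}.

Answer: u(x, y) = 2 e^{x}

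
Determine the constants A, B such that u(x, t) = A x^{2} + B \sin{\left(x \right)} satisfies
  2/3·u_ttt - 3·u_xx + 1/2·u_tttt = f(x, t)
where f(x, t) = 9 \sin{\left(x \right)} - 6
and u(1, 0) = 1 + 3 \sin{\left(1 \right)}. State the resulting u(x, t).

Substitute the ansatz u = A x^{2} + B \sin{\left(x \right)} into the left-hand side.
Derivatives of the ansatz:
  u_ttt = 0
  u_xx = 2 A - B \sin{\left(x \right)}
  u_tttt = 0
Term by term:
  2/3·u_ttt = 0
  -3·u_xx = - 6 A + 3 B \sin{\left(x \right)}
  1/2·u_tttt = 0
So the left-hand side equals
  - 6 A + 3 B \sin{\left(x \right)}
This must equal f(x, t) = 9 \sin{\left(x \right)} - 6 identically.
Matching coefficients of the independent functions:
  [constant term]:  - 6 A = -6
  [\sin{\left(x \right)}]:  3 B = 9
Solving: A = 1, B = 3.
Check against the point condition:
  u(1, 0) = 1 + 3 \sin{\left(1 \right)}  ⟹  A + B \sin{\left(1 \right)} = 1 + 3 \sin{\left(1 \right)}  ✓
Hence u(x, t) = x^{2} + 3 \sin{\left(x \right)}.

Answer: u(x, t) = x^{2} + 3 \sin{\left(x \right)}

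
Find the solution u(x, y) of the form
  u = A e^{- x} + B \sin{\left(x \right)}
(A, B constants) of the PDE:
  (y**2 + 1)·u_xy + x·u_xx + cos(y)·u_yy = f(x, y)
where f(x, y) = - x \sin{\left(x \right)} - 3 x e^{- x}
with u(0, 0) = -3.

Substitute the ansatz u = A e^{- x} + B \sin{\left(x \right)} into the left-hand side.
Derivatives of the ansatz:
  u_xy = 0
  u_xx = A e^{- x} - B \sin{\left(x \right)}
  u_yy = 0
Term by term:
  (y**2 + 1)·u_xy = 0
  x·u_xx = A x e^{- x} - B x \sin{\left(x \right)}
  cos(y)·u_yy = 0
So the left-hand side equals
  A x e^{- x} - B x \sin{\left(x \right)}
This must equal f(x, y) = - x \sin{\left(x \right)} - 3 x e^{- x} identically.
Matching coefficients of the independent functions:
  [x e^{- x}]:  A = -3
  [x \sin{\left(x \right)}]:  - B = -1
Solving: A = -3, B = 1.
Check against the point condition:
  u(0, 0) = -3  ⟹  A = -3  ✓
Hence u(x, y) = \sin{\left(x \right)} - 3 e^{- x}.

Answer: u(x, y) = \sin{\left(x \right)} - 3 e^{- x}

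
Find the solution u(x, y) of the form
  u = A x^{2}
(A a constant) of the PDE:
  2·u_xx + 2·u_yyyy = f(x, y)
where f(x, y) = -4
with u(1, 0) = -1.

Substitute the ansatz u = A x^{2} into the left-hand side.
Derivatives of the ansatz:
  u_xx = 2 A
  u_yyyy = 0
Term by term:
  2·u_xx = 4 A
  2·u_yyyy = 0
So the left-hand side equals
  4 A
This must equal f(x, y) = -4 identically.
Matching coefficients of the independent functions:
  [constant term]:  4 A = -4
Solving: A = -1.
Check against the point condition:
  u(1, 0) = -1  ⟹  A = -1  ✓
Hence u(x, y) = - x^{2}.

Answer: u(x, y) = - x^{2}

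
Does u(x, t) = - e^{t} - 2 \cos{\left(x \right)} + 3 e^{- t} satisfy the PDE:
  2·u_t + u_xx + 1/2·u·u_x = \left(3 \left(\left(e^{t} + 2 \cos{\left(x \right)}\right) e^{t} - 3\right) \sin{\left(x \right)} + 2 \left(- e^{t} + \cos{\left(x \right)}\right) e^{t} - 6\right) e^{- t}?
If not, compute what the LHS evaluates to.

Evaluate each term of the left-hand side for u = - e^{t} - 2 \cos{\left(x \right)} + 3 e^{- t}.
Derivatives:
  u_t = - e^{t} - 3 e^{- t}
  u_xx = 2 \cos{\left(x \right)}
  u_x = 2 \sin{\left(x \right)}
Terms:
  2·u_t = 4 \sinh{\left(t \right)} - 8 \cosh{\left(t \right)}
  u_xx = 2 \cos{\left(x \right)}
  1/2·u·u_x = - \left(\left(e^{t} + 2 \cos{\left(x \right)}\right) e^{t} - 3\right) e^{- t} \sin{\left(x \right)}
Sum: LHS = \left(- \left(\left(e^{t} + 2 \cos{\left(x \right)}\right) e^{t} - 3\right) \sin{\left(x \right)} + 2 \left(- e^{t} + \cos{\left(x \right)}\right) e^{t} - 6\right) e^{- t}
Given right-hand side: \left(3 \left(\left(e^{t} + 2 \cos{\left(x \right)}\right) e^{t} - 3\right) \sin{\left(x \right)} + 2 \left(- e^{t} + \cos{\left(x \right)}\right) e^{t} - 6\right) e^{- t}. Difference LHS − RHS = - 4 \left(\left(e^{t} + 2 \cos{\left(x \right)}\right) e^{t} - 3\right) e^{- t} \sin{\left(x \right)} ≠ 0, so u is not a solution.

Answer: No, the LHS evaluates to \left(- \left(\left(e^{t} + 2 \cos{\left(x \right)}\right) e^{t} - 3\right) \sin{\left(x \right)} + 2 \left(- e^{t} + \cos{\left(x \right)}\right) e^{t} - 6\right) e^{- t}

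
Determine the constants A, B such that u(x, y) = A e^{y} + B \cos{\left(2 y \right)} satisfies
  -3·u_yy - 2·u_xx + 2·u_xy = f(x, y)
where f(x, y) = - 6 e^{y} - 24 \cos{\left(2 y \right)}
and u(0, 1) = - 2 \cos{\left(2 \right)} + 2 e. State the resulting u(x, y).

Substitute the ansatz u = A e^{y} + B \cos{\left(2 y \right)} into the left-hand side.
Derivatives of the ansatz:
  u_yy = A e^{y} - 4 B \cos{\left(2 y \right)}
  u_xx = 0
  u_xy = 0
Term by term:
  -3·u_yy = - 3 A e^{y} + 12 B \cos{\left(2 y \right)}
  -2·u_xx = 0
  2·u_xy = 0
So the left-hand side equals
  - 3 A e^{y} + 12 B \cos{\left(2 y \right)}
This must equal f(x, y) = - 6 e^{y} - 24 \cos{\left(2 y \right)} identically.
Matching coefficients of the independent functions:
  [e^{y}]:  - 3 A = -6
  [\cos{\left(2 y \right)}]:  12 B = -24
Solving: A = 2, B = -2.
Check against the point condition:
  u(0, 1) = - 2 \cos{\left(2 \right)} + 2 e  ⟹  e A + B \cos{\left(2 \right)} = - 2 \cos{\left(2 \right)} + 2 e  ✓
Hence u(x, y) = 2 e^{y} - 2 \cos{\left(2 y \right)}.

Answer: u(x, y) = 2 e^{y} - 2 \cos{\left(2 y \right)}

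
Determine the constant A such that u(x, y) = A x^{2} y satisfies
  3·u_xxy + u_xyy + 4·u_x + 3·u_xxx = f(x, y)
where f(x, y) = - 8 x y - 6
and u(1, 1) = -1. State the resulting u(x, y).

Substitute the ansatz u = A x^{2} y into the left-hand side.
Derivatives of the ansatz:
  u_xxy = 2 A
  u_xyy = 0
  u_x = 2 A x y
  u_xxx = 0
Term by term:
  3·u_xxy = 6 A
  u_xyy = 0
  4·u_x = 8 A x y
  3·u_xxx = 0
So the left-hand side equals
  8 A x y + 6 A
This must equal f(x, y) = - 8 x y - 6 identically.
Matching coefficients of the independent functions:
  [constant term]:  6 A = -6
  [x y]:  8 A = -8
Solving: A = -1.
Check against the point condition:
  u(1, 1) = -1  ⟹  A = -1  ✓
Hence u(x, y) = - x^{2} y.

Answer: u(x, y) = - x^{2} y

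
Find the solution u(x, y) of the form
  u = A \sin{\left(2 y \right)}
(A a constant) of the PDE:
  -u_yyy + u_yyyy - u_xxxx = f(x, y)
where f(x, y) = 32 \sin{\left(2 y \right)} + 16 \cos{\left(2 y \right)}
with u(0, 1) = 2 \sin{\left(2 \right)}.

Substitute the ansatz u = A \sin{\left(2 y \right)} into the left-hand side.
Derivatives of the ansatz:
  u_yyy = - 8 A \cos{\left(2 y \right)}
  u_yyyy = 16 A \sin{\left(2 y \right)}
  u_xxxx = 0
Term by term:
  -u_yyy = 8 A \cos{\left(2 y \right)}
  u_yyyy = 16 A \sin{\left(2 y \right)}
  -u_xxxx = 0
So the left-hand side equals
  16 A \sin{\left(2 y \right)} + 8 A \cos{\left(2 y \right)}
This must equal f(x, y) = 32 \sin{\left(2 y \right)} + 16 \cos{\left(2 y \right)} identically.
Matching coefficients of the independent functions:
  [\sin{\left(2 y \right)}]:  16 A = 32
  [\cos{\left(2 y \right)}]:  8 A = 16
Solving: A = 2.
Check against the point condition:
  u(0, 1) = 2 \sin{\left(2 \right)}  ⟹  A \sin{\left(2 \right)} = 2 \sin{\left(2 \right)}  ✓
Hence u(x, y) = 2 \sin{\left(2 y \right)}.

Answer: u(x, y) = 2 \sin{\left(2 y \right)}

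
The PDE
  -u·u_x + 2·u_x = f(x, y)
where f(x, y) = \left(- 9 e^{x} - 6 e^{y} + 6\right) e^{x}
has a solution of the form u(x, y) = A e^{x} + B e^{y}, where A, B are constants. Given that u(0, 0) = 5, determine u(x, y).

Answer: u(x, y) = 3 e^{x} + 2 e^{y}

Derivation:
Substitute the ansatz u = A e^{x} + B e^{y} into the left-hand side.
Derivatives of the ansatz:
  u_x = A e^{x}
Term by term:
  -u·u_x = - A^{2} e^{2 x} - A B e^{x} e^{y}
  2·u_x = 2 A e^{x}
So the left-hand side equals
  - A^{2} e^{2 x} - A B e^{x} e^{y} + 2 A e^{x}
This must equal f(x, y) identically; expanded, f = - 9 e^{2 x} - 6 e^{x} e^{y} + 6 e^{x}.
Matching coefficients of the independent functions:
  [e^{x} e^{y}]:  - A B = -6
  [e^{x}]:  2 A = 6
  [e^{2 x}]:  - A^{2} = -9
Solving: A = 3, B = 2.
Check against the point condition:
  u(0, 0) = 5  ⟹  A + B = 5  ✓
Hence u(x, y) = 3 e^{x} + 2 e^{y}.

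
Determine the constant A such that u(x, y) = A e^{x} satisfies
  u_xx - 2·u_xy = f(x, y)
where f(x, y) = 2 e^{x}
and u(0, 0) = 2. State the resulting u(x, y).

Substitute the ansatz u = A e^{x} into the left-hand side.
Derivatives of the ansatz:
  u_xx = A e^{x}
  u_xy = 0
Term by term:
  u_xx = A e^{x}
  -2·u_xy = 0
So the left-hand side equals
  A e^{x}
This must equal f(x, y) = 2 e^{x} identically.
Matching coefficients of the independent functions:
  [e^{x}]:  A = 2
Solving: A = 2.
Check against the point condition:
  u(0, 0) = 2  ⟹  A = 2  ✓
Hence u(x, y) = 2 e^{x}.

Answer: u(x, y) = 2 e^{x}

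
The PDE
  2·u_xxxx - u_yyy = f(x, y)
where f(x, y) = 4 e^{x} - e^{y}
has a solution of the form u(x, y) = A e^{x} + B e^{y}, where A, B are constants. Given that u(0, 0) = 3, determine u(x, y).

Substitute the ansatz u = A e^{x} + B e^{y} into the left-hand side.
Derivatives of the ansatz:
  u_xxxx = A e^{x}
  u_yyy = B e^{y}
Term by term:
  2·u_xxxx = 2 A e^{x}
  -u_yyy = - B e^{y}
So the left-hand side equals
  2 A e^{x} - B e^{y}
This must equal f(x, y) = 4 e^{x} - e^{y} identically.
Matching coefficients of the independent functions:
  [e^{x}]:  2 A = 4
  [e^{y}]:  - B = -1
Solving: A = 2, B = 1.
Check against the point condition:
  u(0, 0) = 3  ⟹  A + B = 3  ✓
Hence u(x, y) = 2 e^{x} + e^{y}.

Answer: u(x, y) = 2 e^{x} + e^{y}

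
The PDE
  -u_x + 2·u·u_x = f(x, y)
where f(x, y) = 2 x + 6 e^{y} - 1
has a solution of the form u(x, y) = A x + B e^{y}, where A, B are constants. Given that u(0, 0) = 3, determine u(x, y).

Substitute the ansatz u = A x + B e^{y} into the left-hand side.
Derivatives of the ansatz:
  u_x = A
Term by term:
  -u_x = - A
  2·u·u_x = 2 A^{2} x + 2 A B e^{y}
So the left-hand side equals
  2 A^{2} x + 2 A B e^{y} - A
This must equal f(x, y) = 2 x + 6 e^{y} - 1 identically.
Matching coefficients of the independent functions:
  [constant term]:  - A = -1
  [x]:  2 A^{2} = 2
  [e^{y}]:  2 A B = 6
Solving: A = 1, B = 3.
Check against the point condition:
  u(0, 0) = 3  ⟹  B = 3  ✓
Hence u(x, y) = x + 3 e^{y}.

Answer: u(x, y) = x + 3 e^{y}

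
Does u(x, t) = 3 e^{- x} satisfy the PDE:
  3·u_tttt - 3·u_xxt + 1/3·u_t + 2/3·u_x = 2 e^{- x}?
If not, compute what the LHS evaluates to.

Evaluate each term of the left-hand side for u = 3 e^{- x}.
Derivatives:
  u_tttt = 0
  u_xxt = 0
  u_t = 0
  u_x = - 3 e^{- x}
Terms:
  3·u_tttt = 0
  -3·u_xxt = 0
  1/3·u_t = 0
  2/3·u_x = - 2 e^{- x}
Sum: LHS = - 2 e^{- x}
Given right-hand side: 2 e^{- x}. Difference LHS − RHS = - 4 e^{- x} ≠ 0, so u is not a solution.

Answer: No, the LHS evaluates to - 2 e^{- x}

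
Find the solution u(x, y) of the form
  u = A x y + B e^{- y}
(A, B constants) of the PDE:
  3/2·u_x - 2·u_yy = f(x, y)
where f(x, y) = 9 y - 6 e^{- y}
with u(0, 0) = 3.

Substitute the ansatz u = A x y + B e^{- y} into the left-hand side.
Derivatives of the ansatz:
  u_x = A y
  u_yy = B e^{- y}
Term by term:
  3/2·u_x = \frac{3 A y}{2}
  -2·u_yy = - 2 B e^{- y}
So the left-hand side equals
  \frac{3 A y}{2} - 2 B e^{- y}
This must equal f(x, y) = 9 y - 6 e^{- y} identically.
Matching coefficients of the independent functions:
  [y]:  \frac{3 A}{2} = 9
  [e^{- y}]:  - 2 B = -6
Solving: A = 6, B = 3.
Check against the point condition:
  u(0, 0) = 3  ⟹  B = 3  ✓
Hence u(x, y) = 6 x y + 3 e^{- y}.

Answer: u(x, y) = 6 x y + 3 e^{- y}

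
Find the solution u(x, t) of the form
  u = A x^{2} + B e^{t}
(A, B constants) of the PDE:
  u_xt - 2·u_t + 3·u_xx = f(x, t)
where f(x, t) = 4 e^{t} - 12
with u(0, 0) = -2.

Substitute the ansatz u = A x^{2} + B e^{t} into the left-hand side.
Derivatives of the ansatz:
  u_xt = 0
  u_t = B e^{t}
  u_xx = 2 A
Term by term:
  u_xt = 0
  -2·u_t = - 2 B e^{t}
  3·u_xx = 6 A
So the left-hand side equals
  6 A - 2 B e^{t}
This must equal f(x, t) = 4 e^{t} - 12 identically.
Matching coefficients of the independent functions:
  [constant term]:  6 A = -12
  [e^{t}]:  - 2 B = 4
Solving: A = -2, B = -2.
Check against the point condition:
  u(0, 0) = -2  ⟹  B = -2  ✓
Hence u(x, t) = - 2 x^{2} - 2 e^{t}.

Answer: u(x, t) = - 2 x^{2} - 2 e^{t}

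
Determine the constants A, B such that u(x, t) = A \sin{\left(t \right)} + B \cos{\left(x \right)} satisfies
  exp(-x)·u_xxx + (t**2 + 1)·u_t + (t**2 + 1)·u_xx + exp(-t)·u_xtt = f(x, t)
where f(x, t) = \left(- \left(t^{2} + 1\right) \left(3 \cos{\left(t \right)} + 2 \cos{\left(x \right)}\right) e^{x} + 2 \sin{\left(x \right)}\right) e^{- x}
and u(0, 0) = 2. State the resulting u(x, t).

Answer: u(x, t) = - 3 \sin{\left(t \right)} + 2 \cos{\left(x \right)}

Derivation:
Substitute the ansatz u = A \sin{\left(t \right)} + B \cos{\left(x \right)} into the left-hand side.
Derivatives of the ansatz:
  u_xxx = B \sin{\left(x \right)}
  u_t = A \cos{\left(t \right)}
  u_xx = - B \cos{\left(x \right)}
  u_xtt = 0
Term by term:
  exp(-x)·u_xxx = B e^{- x} \sin{\left(x \right)}
  (t**2 + 1)·u_t = A t^{2} \cos{\left(t \right)} + A \cos{\left(t \right)}
  (t**2 + 1)·u_xx = - B t^{2} \cos{\left(x \right)} - B \cos{\left(x \right)}
  exp(-t)·u_xtt = 0
So the left-hand side equals
  A t^{2} \cos{\left(t \right)} + A \cos{\left(t \right)} - B t^{2} \cos{\left(x \right)} - B \cos{\left(x \right)} + B e^{- x} \sin{\left(x \right)}
This must equal f(x, t) identically; expanded, f = - 3 t^{2} \cos{\left(t \right)} - 2 t^{2} \cos{\left(x \right)} - 3 \cos{\left(t \right)} - 2 \cos{\left(x \right)} + 2 e^{- x} \sin{\left(x \right)}.
Matching coefficients of the independent functions:
  [t^{2} \cos{\left(t \right)}, \cos{\left(t \right)}]:  A = -3
  [t^{2} \cos{\left(x \right)}, \cos{\left(x \right)}]:  - B = -2
  [e^{- x} \sin{\left(x \right)}]:  B = 2
Solving: A = -3, B = 2.
Check against the point condition:
  u(0, 0) = 2  ⟹  B = 2  ✓
Hence u(x, t) = - 3 \sin{\left(t \right)} + 2 \cos{\left(x \right)}.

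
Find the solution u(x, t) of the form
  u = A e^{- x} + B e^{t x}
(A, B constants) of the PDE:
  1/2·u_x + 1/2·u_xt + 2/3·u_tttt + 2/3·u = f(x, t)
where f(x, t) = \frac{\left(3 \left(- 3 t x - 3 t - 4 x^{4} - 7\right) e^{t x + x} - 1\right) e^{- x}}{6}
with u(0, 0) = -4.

Substitute the ansatz u = A e^{- x} + B e^{t x} into the left-hand side.
Derivatives of the ansatz:
  u_x = - A e^{- x} + B t e^{t x}
  u_xt = B t x e^{t x} + B e^{t x}
  u_tttt = B x^{4} e^{t x}
Term by term:
  1/2·u_x = - \frac{A e^{- x}}{2} + \frac{B t e^{t x}}{2}
  1/2·u_xt = \frac{B t x e^{t x}}{2} + \frac{B e^{t x}}{2}
  2/3·u_tttt = \frac{2 B x^{4} e^{t x}}{3}
  2/3·u = \frac{2 A e^{- x}}{3} + \frac{2 B e^{t x}}{3}
So the left-hand side equals
  \frac{A e^{- x}}{6} + \frac{B t x e^{t x}}{2} + \frac{B t e^{t x}}{2} + \frac{2 B x^{4} e^{t x}}{3} + \frac{7 B e^{t x}}{6}
This must equal f(x, t) identically; expanded, f = - \frac{3 t x e^{t x}}{2} - \frac{3 t e^{t x}}{2} - 2 x^{4} e^{t x} - \frac{7 e^{t x}}{2} - \frac{e^{- x}}{6}.
Matching coefficients of the independent functions:
  [t e^{t x}, t x e^{t x}]:  \frac{B}{2} = - \frac{3}{2}
  [x^{4} e^{t x}]:  \frac{2 B}{3} = -2
  [e^{- x}]:  \frac{A}{6} = - \frac{1}{6}
  [e^{t x}]:  \frac{7 B}{6} = - \frac{7}{2}
Solving: A = -1, B = -3.
Check against the point condition:
  u(0, 0) = -4  ⟹  A + B = -4  ✓
Hence u(x, t) = - 3 e^{t x} - e^{- x}.

Answer: u(x, t) = - 3 e^{t x} - e^{- x}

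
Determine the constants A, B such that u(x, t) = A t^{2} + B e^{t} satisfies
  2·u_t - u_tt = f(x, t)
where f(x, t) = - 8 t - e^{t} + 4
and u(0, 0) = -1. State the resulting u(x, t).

Substitute the ansatz u = A t^{2} + B e^{t} into the left-hand side.
Derivatives of the ansatz:
  u_t = 2 A t + B e^{t}
  u_tt = 2 A + B e^{t}
Term by term:
  2·u_t = 4 A t + 2 B e^{t}
  -u_tt = - 2 A - B e^{t}
So the left-hand side equals
  4 A t - 2 A + B e^{t}
This must equal f(x, t) = - 8 t - e^{t} + 4 identically.
Matching coefficients of the independent functions:
  [constant term]:  - 2 A = 4
  [t]:  4 A = -8
  [e^{t}]:  B = -1
Solving: A = -2, B = -1.
Check against the point condition:
  u(0, 0) = -1  ⟹  B = -1  ✓
Hence u(x, t) = - 2 t^{2} - e^{t}.

Answer: u(x, t) = - 2 t^{2} - e^{t}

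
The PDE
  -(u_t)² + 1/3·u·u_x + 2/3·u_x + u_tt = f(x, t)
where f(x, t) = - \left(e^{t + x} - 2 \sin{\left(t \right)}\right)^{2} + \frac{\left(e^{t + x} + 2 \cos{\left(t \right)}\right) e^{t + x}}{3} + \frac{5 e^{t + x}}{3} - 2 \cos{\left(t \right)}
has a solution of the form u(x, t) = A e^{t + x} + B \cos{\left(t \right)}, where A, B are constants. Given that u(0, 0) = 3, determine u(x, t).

Substitute the ansatz u = A e^{t + x} + B \cos{\left(t \right)} into the left-hand side.
Derivatives of the ansatz:
  u_t = A e^{t} e^{x} - B \sin{\left(t \right)}
  u_x = A e^{t} e^{x}
  u_tt = A e^{t} e^{x} - B \cos{\left(t \right)}
Term by term:
  -(u_t)² = - A^{2} e^{2 t} e^{2 x} + 2 A B e^{t} e^{x} \sin{\left(t \right)} - B^{2} \sin^{2}{\left(t \right)}
  1/3·u·u_x = \frac{A^{2} e^{2 t} e^{2 x}}{3} + \frac{A B e^{t} e^{x} \cos{\left(t \right)}}{3}
  2/3·u_x = \frac{2 A e^{t} e^{x}}{3}
  u_tt = A e^{t} e^{x} - B \cos{\left(t \right)}
So the left-hand side equals
  - \frac{2 A^{2} e^{2 t} e^{2 x}}{3} + 2 A B e^{t} e^{x} \sin{\left(t \right)} + \frac{A B e^{t} e^{x} \cos{\left(t \right)}}{3} + \frac{5 A e^{t} e^{x}}{3} - B^{2} \sin^{2}{\left(t \right)} - B \cos{\left(t \right)}
This must equal f(x, t) identically; expanded, f = - \frac{2 e^{2 t} e^{2 x}}{3} + 4 e^{t} e^{x} \sin{\left(t \right)} + \frac{2 e^{t} e^{x} \cos{\left(t \right)}}{3} + \frac{5 e^{t} e^{x}}{3} - 4 \sin^{2}{\left(t \right)} - 2 \cos{\left(t \right)}.
Matching coefficients of the independent functions:
  [e^{t} e^{x}]:  \frac{5 A}{3} = \frac{5}{3}
  [e^{2 t} e^{2 x}]:  - \frac{2 A^{2}}{3} = - \frac{2}{3}
  [e^{t} e^{x} \sin{\left(t \right)}]:  2 A B = 4
  [e^{t} e^{x} \cos{\left(t \right)}]:  \frac{A B}{3} = \frac{2}{3}
  [\sin^{2}{\left(t \right)}]:  - B^{2} = -4
  [\cos{\left(t \right)}]:  - B = -2
Solving: A = 1, B = 2.
Check against the point condition:
  u(0, 0) = 3  ⟹  A + B = 3  ✓
Hence u(x, t) = e^{t + x} + 2 \cos{\left(t \right)}.

Answer: u(x, t) = e^{t + x} + 2 \cos{\left(t \right)}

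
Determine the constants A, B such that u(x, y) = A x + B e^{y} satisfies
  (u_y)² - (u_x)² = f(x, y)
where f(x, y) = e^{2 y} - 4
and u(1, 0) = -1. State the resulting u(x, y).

Substitute the ansatz u = A x + B e^{y} into the left-hand side.
Derivatives of the ansatz:
  u_y = B e^{y}
  u_x = A
Term by term:
  (u_y)² = B^{2} e^{2 y}
  -(u_x)² = - A^{2}
So the left-hand side equals
  - A^{2} + B^{2} e^{2 y}
This must equal f(x, y) = e^{2 y} - 4 identically.
Matching coefficients of the independent functions:
  [constant term]:  - A^{2} = -4
  [e^{2 y}]:  B^{2} = 1
These equations allow (A, B) = (-2, -1) or (-2, 1) or (2, -1) or (2, 1).
Impose the point condition(s):
  u(1, 0) = -1  ⟹  A + B = -1
Only A = -2, B = 1 satisfies everything.
Hence u(x, y) = - 2 x + e^{y}.

Answer: u(x, y) = - 2 x + e^{y}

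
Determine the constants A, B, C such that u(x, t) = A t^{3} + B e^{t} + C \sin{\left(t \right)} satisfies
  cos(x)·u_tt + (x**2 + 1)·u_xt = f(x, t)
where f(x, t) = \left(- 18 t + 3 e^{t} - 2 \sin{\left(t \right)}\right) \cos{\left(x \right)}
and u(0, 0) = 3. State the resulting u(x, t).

Answer: u(x, t) = - 3 t^{3} + 3 e^{t} + 2 \sin{\left(t \right)}

Derivation:
Substitute the ansatz u = A t^{3} + B e^{t} + C \sin{\left(t \right)} into the left-hand side.
Derivatives of the ansatz:
  u_tt = 6 A t + B e^{t} - C \sin{\left(t \right)}
  u_xt = 0
Term by term:
  cos(x)·u_tt = 6 A t \cos{\left(x \right)} + B e^{t} \cos{\left(x \right)} - C \sin{\left(t \right)} \cos{\left(x \right)}
  (x**2 + 1)·u_xt = 0
So the left-hand side equals
  6 A t \cos{\left(x \right)} + B e^{t} \cos{\left(x \right)} - C \sin{\left(t \right)} \cos{\left(x \right)}
This must equal f(x, t) identically; expanded, f = - 18 t \cos{\left(x \right)} + 3 e^{t} \cos{\left(x \right)} - 2 \sin{\left(t \right)} \cos{\left(x \right)}.
Matching coefficients of the independent functions:
  [t \cos{\left(x \right)}]:  6 A = -18
  [e^{t} \cos{\left(x \right)}]:  B = 3
  [\sin{\left(t \right)} \cos{\left(x \right)}]:  - C = -2
Solving: A = -3, B = 3, C = 2.
Check against the point condition:
  u(0, 0) = 3  ⟹  B = 3  ✓
Hence u(x, t) = - 3 t^{3} + 3 e^{t} + 2 \sin{\left(t \right)}.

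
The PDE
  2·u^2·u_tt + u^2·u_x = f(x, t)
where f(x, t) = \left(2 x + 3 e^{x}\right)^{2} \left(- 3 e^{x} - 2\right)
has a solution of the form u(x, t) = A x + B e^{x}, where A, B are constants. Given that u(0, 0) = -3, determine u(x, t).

Substitute the ansatz u = A x + B e^{x} into the left-hand side.
Derivatives of the ansatz:
  u_tt = 0
  u_x = A + B e^{x}
Term by term:
  2·u^2·u_tt = 0
  u^2·u_x = A^{3} x^{2} + A^{2} B x^{2} e^{x} + 2 A^{2} B x e^{x} + 2 A B^{2} x e^{2 x} + A B^{2} e^{2 x} + B^{3} e^{3 x}
So the left-hand side equals
  A^{3} x^{2} + A^{2} B x^{2} e^{x} + 2 A^{2} B x e^{x} + 2 A B^{2} x e^{2 x} + A B^{2} e^{2 x} + B^{3} e^{3 x}
This must equal f(x, t) identically; expanded, f = - 12 x^{2} e^{x} - 8 x^{2} - 36 x e^{2 x} - 24 x e^{x} - 27 e^{3 x} - 18 e^{2 x}.
Matching coefficients of the independent functions:
  [x^{2}]:  A^{3} = -8
  [x e^{x}]:  2 A^{2} B = -24
  [x e^{2 x}]:  2 A B^{2} = -36
  [x^{2} e^{x}]:  A^{2} B = -12
  [e^{2 x}]:  A B^{2} = -18
  [e^{3 x}]:  B^{3} = -27
Solving: A = -2, B = -3.
Check against the point condition:
  u(0, 0) = -3  ⟹  B = -3  ✓
Hence u(x, t) = - 2 x - 3 e^{x}.

Answer: u(x, t) = - 2 x - 3 e^{x}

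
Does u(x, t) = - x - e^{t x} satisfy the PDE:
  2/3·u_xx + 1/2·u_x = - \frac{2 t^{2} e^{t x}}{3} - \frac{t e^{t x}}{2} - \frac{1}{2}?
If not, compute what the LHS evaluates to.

Evaluate each term of the left-hand side for u = - x - e^{t x}.
Derivatives:
  u_xx = - t^{2} e^{t x}
  u_x = - t e^{t x} - 1
Terms:
  2/3·u_xx = - \frac{2 t^{2} e^{t x}}{3}
  1/2·u_x = - \frac{t e^{t x}}{2} - \frac{1}{2}
Sum: LHS = - \frac{2 t^{2} e^{t x}}{3} - \frac{t e^{t x}}{2} - \frac{1}{2}
This is exactly the given right-hand side, so u is a solution.

Answer: Yes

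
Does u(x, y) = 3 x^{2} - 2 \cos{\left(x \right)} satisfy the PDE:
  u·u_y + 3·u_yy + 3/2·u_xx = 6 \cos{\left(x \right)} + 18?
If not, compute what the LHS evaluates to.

Evaluate each term of the left-hand side for u = 3 x^{2} - 2 \cos{\left(x \right)}.
Derivatives:
  u_y = 0
  u_yy = 0
  u_xx = 2 \cos{\left(x \right)} + 6
Terms:
  u·u_y = 0
  3·u_yy = 0
  3/2·u_xx = 3 \cos{\left(x \right)} + 9
Sum: LHS = 3 \cos{\left(x \right)} + 9
Given right-hand side: 6 \cos{\left(x \right)} + 18. Difference LHS − RHS = - 3 \cos{\left(x \right)} - 9 ≠ 0, so u is not a solution.

Answer: No, the LHS evaluates to 3 \cos{\left(x \right)} + 9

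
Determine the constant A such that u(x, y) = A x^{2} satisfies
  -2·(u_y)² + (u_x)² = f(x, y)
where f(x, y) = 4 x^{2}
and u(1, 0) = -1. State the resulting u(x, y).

Substitute the ansatz u = A x^{2} into the left-hand side.
Derivatives of the ansatz:
  u_y = 0
  u_x = 2 A x
Term by term:
  -2·(u_y)² = 0
  (u_x)² = 4 A^{2} x^{2}
So the left-hand side equals
  4 A^{2} x^{2}
This must equal f(x, y) = 4 x^{2} identically.
Matching coefficients of the independent functions:
  [x^{2}]:  4 A^{2} = 4
These equations allow (A) = (-1) or (1).
Impose the point condition(s):
  u(1, 0) = -1  ⟹  A = -1
Only A = -1 satisfies everything.
Hence u(x, y) = - x^{2}.

Answer: u(x, y) = - x^{2}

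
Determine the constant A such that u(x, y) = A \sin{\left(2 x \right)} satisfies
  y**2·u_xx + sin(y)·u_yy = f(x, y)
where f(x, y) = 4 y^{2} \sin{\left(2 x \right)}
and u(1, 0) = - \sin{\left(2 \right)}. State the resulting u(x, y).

Substitute the ansatz u = A \sin{\left(2 x \right)} into the left-hand side.
Derivatives of the ansatz:
  u_xx = - 4 A \sin{\left(2 x \right)}
  u_yy = 0
Term by term:
  y**2·u_xx = - 4 A y^{2} \sin{\left(2 x \right)}
  sin(y)·u_yy = 0
So the left-hand side equals
  - 4 A y^{2} \sin{\left(2 x \right)}
This must equal f(x, y) = 4 y^{2} \sin{\left(2 x \right)} identically.
Matching coefficients of the independent functions:
  [y^{2} \sin{\left(2 x \right)}]:  - 4 A = 4
Solving: A = -1.
Check against the point condition:
  u(1, 0) = - \sin{\left(2 \right)}  ⟹  A \sin{\left(2 \right)} = - \sin{\left(2 \right)}  ✓
Hence u(x, y) = - \sin{\left(2 x \right)}.

Answer: u(x, y) = - \sin{\left(2 x \right)}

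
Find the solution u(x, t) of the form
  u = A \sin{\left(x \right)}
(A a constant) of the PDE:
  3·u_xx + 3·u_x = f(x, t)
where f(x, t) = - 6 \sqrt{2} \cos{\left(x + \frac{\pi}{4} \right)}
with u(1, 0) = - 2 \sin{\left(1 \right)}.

Substitute the ansatz u = A \sin{\left(x \right)} into the left-hand side.
Derivatives of the ansatz:
  u_xx = - A \sin{\left(x \right)}
  u_x = A \cos{\left(x \right)}
Term by term:
  3·u_xx = - 3 A \sin{\left(x \right)}
  3·u_x = 3 A \cos{\left(x \right)}
So the left-hand side equals
  - 3 A \sin{\left(x \right)} + 3 A \cos{\left(x \right)}
This must equal f(x, t) identically; expanded, f = 6 \sin{\left(x \right)} - 6 \cos{\left(x \right)}.
Matching coefficients of the independent functions:
  [\sin{\left(x \right)}]:  - 3 A = 6
  [\cos{\left(x \right)}]:  3 A = -6
Solving: A = -2.
Check against the point condition:
  u(1, 0) = - 2 \sin{\left(1 \right)}  ⟹  A \sin{\left(1 \right)} = - 2 \sin{\left(1 \right)}  ✓
Hence u(x, t) = - 2 \sin{\left(x \right)}.

Answer: u(x, t) = - 2 \sin{\left(x \right)}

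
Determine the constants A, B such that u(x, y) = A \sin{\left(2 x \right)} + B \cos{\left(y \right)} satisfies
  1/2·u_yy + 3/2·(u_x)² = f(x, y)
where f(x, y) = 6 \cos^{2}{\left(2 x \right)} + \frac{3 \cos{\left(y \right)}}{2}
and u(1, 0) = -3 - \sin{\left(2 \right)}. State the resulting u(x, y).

Substitute the ansatz u = A \sin{\left(2 x \right)} + B \cos{\left(y \right)} into the left-hand side.
Derivatives of the ansatz:
  u_yy = - B \cos{\left(y \right)}
  u_x = 2 A \cos{\left(2 x \right)}
Term by term:
  1/2·u_yy = - \frac{B \cos{\left(y \right)}}{2}
  3/2·(u_x)² = 6 A^{2} \cos^{2}{\left(2 x \right)}
So the left-hand side equals
  6 A^{2} \cos^{2}{\left(2 x \right)} - \frac{B \cos{\left(y \right)}}{2}
This must equal f(x, y) = 6 \cos^{2}{\left(2 x \right)} + \frac{3 \cos{\left(y \right)}}{2} identically.
Matching coefficients of the independent functions:
  [\cos^{2}{\left(2 x \right)}]:  6 A^{2} = 6
  [\cos{\left(y \right)}]:  - \frac{B}{2} = \frac{3}{2}
These equations allow (A, B) = (-1, -3) or (1, -3).
Impose the point condition(s):
  u(1, 0) = -3 - \sin{\left(2 \right)}  ⟹  A \sin{\left(2 \right)} + B = -3 - \sin{\left(2 \right)}
Only A = -1, B = -3 satisfies everything.
Hence u(x, y) = - \sin{\left(2 x \right)} - 3 \cos{\left(y \right)}.

Answer: u(x, y) = - \sin{\left(2 x \right)} - 3 \cos{\left(y \right)}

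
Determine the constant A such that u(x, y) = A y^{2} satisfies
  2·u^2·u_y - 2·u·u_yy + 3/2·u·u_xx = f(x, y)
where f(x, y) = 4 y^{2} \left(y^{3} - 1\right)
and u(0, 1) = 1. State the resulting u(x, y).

Substitute the ansatz u = A y^{2} into the left-hand side.
Derivatives of the ansatz:
  u_y = 2 A y
  u_yy = 2 A
  u_xx = 0
Term by term:
  2·u^2·u_y = 4 A^{3} y^{5}
  -2·u·u_yy = - 4 A^{2} y^{2}
  3/2·u·u_xx = 0
So the left-hand side equals
  4 A^{3} y^{5} - 4 A^{2} y^{2}
This must equal f(x, y) identically; expanded, f = 4 y^{5} - 4 y^{2}.
Matching coefficients of the independent functions:
  [y^{2}]:  - 4 A^{2} = -4
  [y^{5}]:  4 A^{3} = 4
Solving: A = 1.
Check against the point condition:
  u(0, 1) = 1  ⟹  A = 1  ✓
Hence u(x, y) = y^{2}.

Answer: u(x, y) = y^{2}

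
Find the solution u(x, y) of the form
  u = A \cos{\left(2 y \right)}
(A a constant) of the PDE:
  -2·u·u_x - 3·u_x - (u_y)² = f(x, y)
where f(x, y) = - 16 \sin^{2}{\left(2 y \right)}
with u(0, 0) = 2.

Substitute the ansatz u = A \cos{\left(2 y \right)} into the left-hand side.
Derivatives of the ansatz:
  u_x = 0
  u_y = - 2 A \sin{\left(2 y \right)}
Term by term:
  -2·u·u_x = 0
  -3·u_x = 0
  -(u_y)² = - 4 A^{2} \sin^{2}{\left(2 y \right)}
So the left-hand side equals
  - 4 A^{2} \sin^{2}{\left(2 y \right)}
This must equal f(x, y) = - 16 \sin^{2}{\left(2 y \right)} identically.
Matching coefficients of the independent functions:
  [\sin^{2}{\left(2 y \right)}]:  - 4 A^{2} = -16
These equations allow (A) = (-2) or (2).
Impose the point condition(s):
  u(0, 0) = 2  ⟹  A = 2
Only A = 2 satisfies everything.
Hence u(x, y) = 2 \cos{\left(2 y \right)}.

Answer: u(x, y) = 2 \cos{\left(2 y \right)}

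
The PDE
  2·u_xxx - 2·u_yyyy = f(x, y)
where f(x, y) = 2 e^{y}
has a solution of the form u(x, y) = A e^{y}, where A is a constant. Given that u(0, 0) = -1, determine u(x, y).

Answer: u(x, y) = - e^{y}

Derivation:
Substitute the ansatz u = A e^{y} into the left-hand side.
Derivatives of the ansatz:
  u_xxx = 0
  u_yyyy = A e^{y}
Term by term:
  2·u_xxx = 0
  -2·u_yyyy = - 2 A e^{y}
So the left-hand side equals
  - 2 A e^{y}
This must equal f(x, y) = 2 e^{y} identically.
Matching coefficients of the independent functions:
  [e^{y}]:  - 2 A = 2
Solving: A = -1.
Check against the point condition:
  u(0, 0) = -1  ⟹  A = -1  ✓
Hence u(x, y) = - e^{y}.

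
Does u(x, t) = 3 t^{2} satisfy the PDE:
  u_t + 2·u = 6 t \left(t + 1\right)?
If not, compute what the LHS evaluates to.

Evaluate each term of the left-hand side for u = 3 t^{2}.
Derivatives:
  u_t = 6 t
Terms:
  u_t = 6 t
  2·u = 6 t^{2}
Sum: LHS = 6 t \left(t + 1\right)
This is exactly the given right-hand side, so u is a solution.

Answer: Yes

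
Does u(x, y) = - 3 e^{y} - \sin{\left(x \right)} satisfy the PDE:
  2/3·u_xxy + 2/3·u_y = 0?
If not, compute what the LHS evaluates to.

Answer: No, the LHS evaluates to - 2 e^{y}

Derivation:
Evaluate each term of the left-hand side for u = - 3 e^{y} - \sin{\left(x \right)}.
Derivatives:
  u_xxy = 0
  u_y = - 3 e^{y}
Terms:
  2/3·u_xxy = 0
  2/3·u_y = - 2 e^{y}
Sum: LHS = - 2 e^{y}
Given right-hand side: 0. Difference LHS − RHS = - 2 e^{y} ≠ 0, so u is not a solution.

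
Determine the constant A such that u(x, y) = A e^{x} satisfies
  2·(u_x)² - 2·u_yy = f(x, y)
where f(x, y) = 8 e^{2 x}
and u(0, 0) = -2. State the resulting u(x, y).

Substitute the ansatz u = A e^{x} into the left-hand side.
Derivatives of the ansatz:
  u_x = A e^{x}
  u_yy = 0
Term by term:
  2·(u_x)² = 2 A^{2} e^{2 x}
  -2·u_yy = 0
So the left-hand side equals
  2 A^{2} e^{2 x}
This must equal f(x, y) = 8 e^{2 x} identically.
Matching coefficients of the independent functions:
  [e^{2 x}]:  2 A^{2} = 8
These equations allow (A) = (-2) or (2).
Impose the point condition(s):
  u(0, 0) = -2  ⟹  A = -2
Only A = -2 satisfies everything.
Hence u(x, y) = - 2 e^{x}.

Answer: u(x, y) = - 2 e^{x}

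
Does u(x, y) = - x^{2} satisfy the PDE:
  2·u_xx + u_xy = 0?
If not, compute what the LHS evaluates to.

Answer: No, the LHS evaluates to -4

Derivation:
Evaluate each term of the left-hand side for u = - x^{2}.
Derivatives:
  u_xx = -2
  u_xy = 0
Terms:
  2·u_xx = -4
  u_xy = 0
Sum: LHS = -4
Given right-hand side: 0. Difference LHS − RHS = -4 ≠ 0, so u is not a solution.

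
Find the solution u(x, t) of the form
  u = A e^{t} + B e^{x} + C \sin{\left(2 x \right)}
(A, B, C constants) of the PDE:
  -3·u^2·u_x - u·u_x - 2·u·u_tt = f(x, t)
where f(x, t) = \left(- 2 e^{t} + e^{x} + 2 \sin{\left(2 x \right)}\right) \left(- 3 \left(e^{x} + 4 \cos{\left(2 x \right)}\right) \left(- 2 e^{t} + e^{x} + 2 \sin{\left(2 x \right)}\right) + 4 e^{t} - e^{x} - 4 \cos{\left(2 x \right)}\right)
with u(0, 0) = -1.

Substitute the ansatz u = A e^{t} + B e^{x} + C \sin{\left(2 x \right)} into the left-hand side.
Derivatives of the ansatz:
  u_x = B e^{x} + 2 C \cos{\left(2 x \right)}
  u_tt = A e^{t}
Term by term:
  -3·u^2·u_x = - 3 A^{2} B e^{2 t} e^{x} - 6 A^{2} C e^{2 t} \cos{\left(2 x \right)} - 6 A B^{2} e^{t} e^{2 x} - 6 A B C e^{t} e^{x} \sin{\left(2 x \right)} - 12 A B C e^{t} e^{x} \cos{\left(2 x \right)} - 12 A C^{2} e^{t} \sin{\left(2 x \right)} \cos{\left(2 x \right)} - 3 B^{3} e^{3 x} - 6 B^{2} C e^{2 x} \sin{\left(2 x \right)} - 6 B^{2} C e^{2 x} \cos{\left(2 x \right)} - 3 B C^{2} e^{x} \sin^{2}{\left(2 x \right)} - 12 B C^{2} e^{x} \sin{\left(2 x \right)} \cos{\left(2 x \right)} - 6 C^{3} \sin^{2}{\left(2 x \right)} \cos{\left(2 x \right)}
  -u·u_x = - A B e^{t} e^{x} - 2 A C e^{t} \cos{\left(2 x \right)} - B^{2} e^{2 x} - B C e^{x} \sin{\left(2 x \right)} - 2 B C e^{x} \cos{\left(2 x \right)} - 2 C^{2} \sin{\left(2 x \right)} \cos{\left(2 x \right)}
  -2·u·u_tt = - 2 A^{2} e^{2 t} - 2 A B e^{t} e^{x} - 2 A C e^{t} \sin{\left(2 x \right)}
So the left-hand side equals
  - 3 A^{2} B e^{2 t} e^{x} - 6 A^{2} C e^{2 t} \cos{\left(2 x \right)} - 2 A^{2} e^{2 t} - 6 A B^{2} e^{t} e^{2 x} - 6 A B C e^{t} e^{x} \sin{\left(2 x \right)} - 12 A B C e^{t} e^{x} \cos{\left(2 x \right)} - 3 A B e^{t} e^{x} - 12 A C^{2} e^{t} \sin{\left(2 x \right)} \cos{\left(2 x \right)} - 2 A C e^{t} \sin{\left(2 x \right)} - 2 A C e^{t} \cos{\left(2 x \right)} - 3 B^{3} e^{3 x} - 6 B^{2} C e^{2 x} \sin{\left(2 x \right)} - 6 B^{2} C e^{2 x} \cos{\left(2 x \right)} - B^{2} e^{2 x} - 3 B C^{2} e^{x} \sin^{2}{\left(2 x \right)} - 12 B C^{2} e^{x} \sin{\left(2 x \right)} \cos{\left(2 x \right)} - B C e^{x} \sin{\left(2 x \right)} - 2 B C e^{x} \cos{\left(2 x \right)} - 6 C^{3} \sin^{2}{\left(2 x \right)} \cos{\left(2 x \right)} - 2 C^{2} \sin{\left(2 x \right)} \cos{\left(2 x \right)}
This must equal f(x, t) identically; expanded, f = - 12 e^{2 t} e^{x} - 48 e^{2 t} \cos{\left(2 x \right)} - 8 e^{2 t} + 12 e^{t} e^{2 x} + 24 e^{t} e^{x} \sin{\left(2 x \right)} + 48 e^{t} e^{x} \cos{\left(2 x \right)} + 6 e^{t} e^{x} + 96 e^{t} \sin{\left(2 x \right)} \cos{\left(2 x \right)} + 8 e^{t} \sin{\left(2 x \right)} + 8 e^{t} \cos{\left(2 x \right)} - 3 e^{3 x} - 12 e^{2 x} \sin{\left(2 x \right)} - 12 e^{2 x} \cos{\left(2 x \right)} - e^{2 x} - 12 e^{x} \sin^{2}{\left(2 x \right)} - 48 e^{x} \sin{\left(2 x \right)} \cos{\left(2 x \right)} - 2 e^{x} \sin{\left(2 x \right)} - 4 e^{x} \cos{\left(2 x \right)} - 48 \sin^{2}{\left(2 x \right)} \cos{\left(2 x \right)} - 8 \sin{\left(2 x \right)} \cos{\left(2 x \right)}.
Matching coefficients of the independent functions:
(each divided by its leading coefficient; functions giving the same equation are listed together)
  [e^{t} e^{x}]:  A B + 2 = 0
  [e^{t} e^{2 x}]:  A B^{2} + 2 = 0
  [e^{t} \sin{\left(2 x \right)}, e^{t} \cos{\left(2 x \right)}]:  A C + 4 = 0
  [e^{2 t} e^{x}]:  A^{2} B - 4 = 0
  [e^{2 t} \cos{\left(2 x \right)}]:  A^{2} C - 8 = 0
  [e^{x} \sin{\left(2 x \right)}, e^{x} \cos{\left(2 x \right)}]:  B C - 2 = 0
  [e^{x} \sin^{2}{\left(2 x \right)}, e^{x} \sin{\left(2 x \right)} \cos{\left(2 x \right)}]:  B C^{2} - 4 = 0
  [e^{2 x} \sin{\left(2 x \right)}, e^{2 x} \cos{\left(2 x \right)}]:  B^{2} C - 2 = 0
  [\sin{\left(2 x \right)} \cos{\left(2 x \right)}]:  C^{2} - 4 = 0
  [\sin^{2}{\left(2 x \right)} \cos{\left(2 x \right)}]:  C^{3} - 8 = 0
  [e^{t} e^{x} \sin{\left(2 x \right)}, e^{t} e^{x} \cos{\left(2 x \right)}]:  A B C + 4 = 0
  [e^{t} \sin{\left(2 x \right)} \cos{\left(2 x \right)}]:  A C^{2} + 8 = 0
  [e^{2 t}]:  A^{2} - 4 = 0
  [e^{2 x}]:  B^{2} - 1 = 0
  [e^{3 x}]:  B^{3} - 1 = 0
Solving: A = -2, B = 1, C = 2.
Check against the point condition:
  u(0, 0) = -1  ⟹  A + B = -1  ✓
Hence u(x, t) = - 2 e^{t} + e^{x} + 2 \sin{\left(2 x \right)}.

Answer: u(x, t) = - 2 e^{t} + e^{x} + 2 \sin{\left(2 x \right)}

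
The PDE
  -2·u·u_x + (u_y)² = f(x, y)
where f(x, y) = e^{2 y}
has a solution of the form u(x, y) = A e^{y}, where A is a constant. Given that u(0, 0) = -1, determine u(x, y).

Substitute the ansatz u = A e^{y} into the left-hand side.
Derivatives of the ansatz:
  u_x = 0
  u_y = A e^{y}
Term by term:
  -2·u·u_x = 0
  (u_y)² = A^{2} e^{2 y}
So the left-hand side equals
  A^{2} e^{2 y}
This must equal f(x, y) = e^{2 y} identically.
Matching coefficients of the independent functions:
  [e^{2 y}]:  A^{2} = 1
These equations allow (A) = (-1) or (1).
Impose the point condition(s):
  u(0, 0) = -1  ⟹  A = -1
Only A = -1 satisfies everything.
Hence u(x, y) = - e^{y}.

Answer: u(x, y) = - e^{y}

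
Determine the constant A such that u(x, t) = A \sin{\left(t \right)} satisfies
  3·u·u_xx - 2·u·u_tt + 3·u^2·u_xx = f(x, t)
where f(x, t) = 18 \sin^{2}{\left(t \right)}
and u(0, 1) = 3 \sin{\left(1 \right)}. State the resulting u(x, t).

Substitute the ansatz u = A \sin{\left(t \right)} into the left-hand side.
Derivatives of the ansatz:
  u_xx = 0
  u_tt = - A \sin{\left(t \right)}
Term by term:
  3·u·u_xx = 0
  -2·u·u_tt = 2 A^{2} \sin^{2}{\left(t \right)}
  3·u^2·u_xx = 0
So the left-hand side equals
  2 A^{2} \sin^{2}{\left(t \right)}
This must equal f(x, t) = 18 \sin^{2}{\left(t \right)} identically.
Matching coefficients of the independent functions:
  [\sin^{2}{\left(t \right)}]:  2 A^{2} = 18
These equations allow (A) = (-3) or (3).
Impose the point condition(s):
  u(0, 1) = 3 \sin{\left(1 \right)}  ⟹  A \sin{\left(1 \right)} = 3 \sin{\left(1 \right)}
Only A = 3 satisfies everything.
Hence u(x, t) = 3 \sin{\left(t \right)}.

Answer: u(x, t) = 3 \sin{\left(t \right)}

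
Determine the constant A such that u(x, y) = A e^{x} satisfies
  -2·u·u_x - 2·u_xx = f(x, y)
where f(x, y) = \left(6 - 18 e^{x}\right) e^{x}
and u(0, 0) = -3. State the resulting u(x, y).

Substitute the ansatz u = A e^{x} into the left-hand side.
Derivatives of the ansatz:
  u_x = A e^{x}
  u_xx = A e^{x}
Term by term:
  -2·u·u_x = - 2 A^{2} e^{2 x}
  -2·u_xx = - 2 A e^{x}
So the left-hand side equals
  - 2 A^{2} e^{2 x} - 2 A e^{x}
This must equal f(x, y) identically; expanded, f = - 18 e^{2 x} + 6 e^{x}.
Matching coefficients of the independent functions:
  [e^{x}]:  - 2 A = 6
  [e^{2 x}]:  - 2 A^{2} = -18
Solving: A = -3.
Check against the point condition:
  u(0, 0) = -3  ⟹  A = -3  ✓
Hence u(x, y) = - 3 e^{x}.

Answer: u(x, y) = - 3 e^{x}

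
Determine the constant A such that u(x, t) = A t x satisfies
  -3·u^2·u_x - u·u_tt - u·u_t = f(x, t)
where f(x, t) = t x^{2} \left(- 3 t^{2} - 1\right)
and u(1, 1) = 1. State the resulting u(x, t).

Answer: u(x, t) = t x

Derivation:
Substitute the ansatz u = A t x into the left-hand side.
Derivatives of the ansatz:
  u_x = A t
  u_tt = 0
  u_t = A x
Term by term:
  -3·u^2·u_x = - 3 A^{3} t^{3} x^{2}
  -u·u_tt = 0
  -u·u_t = - A^{2} t x^{2}
So the left-hand side equals
  - 3 A^{3} t^{3} x^{2} - A^{2} t x^{2}
This must equal f(x, t) identically; expanded, f = - 3 t^{3} x^{2} - t x^{2}.
Matching coefficients of the independent functions:
  [t x^{2}]:  - A^{2} = -1
  [t^{3} x^{2}]:  - 3 A^{3} = -3
Solving: A = 1.
Check against the point condition:
  u(1, 1) = 1  ⟹  A = 1  ✓
Hence u(x, t) = t x.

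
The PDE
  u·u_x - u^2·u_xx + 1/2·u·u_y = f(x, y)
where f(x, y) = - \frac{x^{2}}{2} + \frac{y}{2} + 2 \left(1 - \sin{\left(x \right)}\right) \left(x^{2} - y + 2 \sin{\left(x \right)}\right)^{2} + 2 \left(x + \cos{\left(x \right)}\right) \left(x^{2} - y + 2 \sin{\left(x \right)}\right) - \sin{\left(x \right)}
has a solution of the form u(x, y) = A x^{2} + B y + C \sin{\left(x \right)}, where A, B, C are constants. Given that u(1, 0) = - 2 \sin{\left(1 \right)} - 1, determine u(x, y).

Substitute the ansatz u = A x^{2} + B y + C \sin{\left(x \right)} into the left-hand side.
Derivatives of the ansatz:
  u_x = 2 A x + C \cos{\left(x \right)}
  u_xx = 2 A - C \sin{\left(x \right)}
  u_y = B
Term by term:
  u·u_x = 2 A^{2} x^{3} + 2 A B x y + A C x^{2} \cos{\left(x \right)} + 2 A C x \sin{\left(x \right)} + B C y \cos{\left(x \right)} + C^{2} \sin{\left(x \right)} \cos{\left(x \right)}
  -u^2·u_xx = - 2 A^{3} x^{4} - 4 A^{2} B x^{2} y + A^{2} C x^{4} \sin{\left(x \right)} - 4 A^{2} C x^{2} \sin{\left(x \right)} - 2 A B^{2} y^{2} + 2 A B C x^{2} y \sin{\left(x \right)} - 4 A B C y \sin{\left(x \right)} + 2 A C^{2} x^{2} \sin^{2}{\left(x \right)} - 2 A C^{2} \sin^{2}{\left(x \right)} + B^{2} C y^{2} \sin{\left(x \right)} + 2 B C^{2} y \sin^{2}{\left(x \right)} + C^{3} \sin^{3}{\left(x \right)}
  1/2·u·u_y = \frac{A B x^{2}}{2} + \frac{B^{2} y}{2} + \frac{B C \sin{\left(x \right)}}{2}
So the left-hand side equals
  - 2 A^{3} x^{4} - 4 A^{2} B x^{2} y + A^{2} C x^{4} \sin{\left(x \right)} - 4 A^{2} C x^{2} \sin{\left(x \right)} + 2 A^{2} x^{3} - 2 A B^{2} y^{2} + 2 A B C x^{2} y \sin{\left(x \right)} - 4 A B C y \sin{\left(x \right)} + \frac{A B x^{2}}{2} + 2 A B x y + 2 A C^{2} x^{2} \sin^{2}{\left(x \right)} - 2 A C^{2} \sin^{2}{\left(x \right)} + A C x^{2} \cos{\left(x \right)} + 2 A C x \sin{\left(x \right)} + B^{2} C y^{2} \sin{\left(x \right)} + \frac{B^{2} y}{2} + 2 B C^{2} y \sin^{2}{\left(x \right)} + B C y \cos{\left(x \right)} + \frac{B C \sin{\left(x \right)}}{2} + C^{3} \sin^{3}{\left(x \right)} + C^{2} \sin{\left(x \right)} \cos{\left(x \right)}
This must equal f(x, y) identically; expanded, f = - 2 x^{4} \sin{\left(x \right)} + 2 x^{4} + 2 x^{3} + 4 x^{2} y \sin{\left(x \right)} - 4 x^{2} y - 8 x^{2} \sin^{2}{\left(x \right)} + 8 x^{2} \sin{\left(x \right)} + 2 x^{2} \cos{\left(x \right)} - \frac{x^{2}}{2} - 2 x y + 4 x \sin{\left(x \right)} - 2 y^{2} \sin{\left(x \right)} + 2 y^{2} + 8 y \sin^{2}{\left(x \right)} - 8 y \sin{\left(x \right)} - 2 y \cos{\left(x \right)} + \frac{y}{2} - 8 \sin^{3}{\left(x \right)} + 8 \sin^{2}{\left(x \right)} + 4 \sin{\left(x \right)} \cos{\left(x \right)} - \sin{\left(x \right)}.
Matching coefficients of the independent functions:
(each divided by its leading coefficient; functions giving the same equation are listed together)
  [x^{2}, x y]:  A B + 1 = 0
  [x^{3}]:  A^{2} - 1 = 0
  [x^{4}]:  A^{3} + 1 = 0
  [y]:  B^{2} - 1 = 0
  [y^{2}]:  A B^{2} + 1 = 0
  [x \sin{\left(x \right)}, x^{2} \cos{\left(x \right)}]:  A C - 2 = 0
  [x^{2} y]:  A^{2} B - 1 = 0
  [x^{2} \sin{\left(x \right)}, x^{4} \sin{\left(x \right)}]:  A^{2} C + 2 = 0
  [x^{2} \sin^{2}{\left(x \right)}, \sin^{2}{\left(x \right)}]:  A C^{2} + 4 = 0
  [y \sin{\left(x \right)}, x^{2} y \sin{\left(x \right)}]:  A B C - 2 = 0
  [y \sin^{2}{\left(x \right)}]:  B C^{2} - 4 = 0
  [y \cos{\left(x \right)}, \sin{\left(x \right)}]:  B C + 2 = 0
  [y^{2} \sin{\left(x \right)}]:  B^{2} C + 2 = 0
  [\sin{\left(x \right)} \cos{\left(x \right)}]:  C^{2} - 4 = 0
  [\sin^{3}{\left(x \right)}]:  C^{3} + 8 = 0
Solving: A = -1, B = 1, C = -2.
Check against the point condition:
  u(1, 0) = - 2 \sin{\left(1 \right)} - 1  ⟹  A + C \sin{\left(1 \right)} = - 2 \sin{\left(1 \right)} - 1  ✓
Hence u(x, y) = - x^{2} + y - 2 \sin{\left(x \right)}.

Answer: u(x, y) = - x^{2} + y - 2 \sin{\left(x \right)}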